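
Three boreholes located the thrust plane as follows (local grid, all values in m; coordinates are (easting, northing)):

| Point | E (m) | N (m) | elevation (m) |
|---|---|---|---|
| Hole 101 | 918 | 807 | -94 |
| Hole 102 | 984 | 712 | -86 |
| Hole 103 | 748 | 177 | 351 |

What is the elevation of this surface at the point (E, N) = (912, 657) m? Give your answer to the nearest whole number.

Two edge vectors: Hole 101→Hole 102 = (66, -95, 8), Hole 101→Hole 103 = (-170, -630, 445).
Normal n = (Hole 101→Hole 102) × (Hole 101→Hole 103) = (-37235, -30730, -57730).
So ∂z/∂E = −n_x/n_z = −0.64499 and ∂z/∂N = −n_y/n_z = −0.53231.
Intercept c from Hole 101: -94 + 592.10 + 429.57 = 927.67.
At (912, 657): z = −588.2 − 349.7 + 927.67 = -10.3 m.

-10 m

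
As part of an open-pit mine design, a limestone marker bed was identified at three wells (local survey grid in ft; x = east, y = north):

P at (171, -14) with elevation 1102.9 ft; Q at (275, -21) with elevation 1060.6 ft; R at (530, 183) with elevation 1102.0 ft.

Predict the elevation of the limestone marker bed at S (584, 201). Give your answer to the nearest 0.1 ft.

1094.2 ft

Two edge vectors: P→Q = (104, -7, -42.3), P→R = (359, 197, -0.9).
Normal n = (P→Q) × (P→R) = (8339.4, -15092.1, 23001).
So ∂z/∂x = −n_x/n_z = −0.36257 and ∂z/∂y = −n_y/n_z = 0.65615.
Intercept c from P: 1102.9 + 62.00 + 9.19 = 1174.09.
At (584, 201): z = −211.7 + 131.9 + 1174.09 = 1094.2 ft.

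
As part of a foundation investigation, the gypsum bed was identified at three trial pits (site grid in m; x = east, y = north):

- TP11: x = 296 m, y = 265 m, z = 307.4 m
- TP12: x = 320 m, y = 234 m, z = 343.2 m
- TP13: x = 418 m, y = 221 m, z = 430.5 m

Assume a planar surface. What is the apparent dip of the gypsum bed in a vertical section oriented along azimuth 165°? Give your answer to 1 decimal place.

Two edge vectors: TP11→TP12 = (24, -31, 35.8), TP11→TP13 = (122, -44, 123.1).
Normal n = (TP11→TP12) × (TP11→TP13) = (-2240.9, 1413.2, 2726).
So ∂z/∂x = −n_x/n_z = 0.82205 and ∂z/∂y = −n_y/n_z = −0.51842.
Unit vector along 165° is (sin 165°, cos 165°) = (0.2588, -0.9659).
Slope in that direction = a·(0.2588) + b·(-0.9659) = 0.71351.
Apparent dip = arctan|0.71351| = 35.5° (true dip is 44.2°, so apparent ≤ true as expected).

35.5°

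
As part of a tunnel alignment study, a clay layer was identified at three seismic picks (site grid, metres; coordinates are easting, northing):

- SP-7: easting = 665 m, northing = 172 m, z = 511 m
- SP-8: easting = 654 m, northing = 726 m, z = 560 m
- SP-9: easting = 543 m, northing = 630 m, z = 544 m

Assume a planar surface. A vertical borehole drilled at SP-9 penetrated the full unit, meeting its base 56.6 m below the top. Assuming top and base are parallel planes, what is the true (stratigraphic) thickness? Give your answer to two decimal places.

Two edge vectors: SP-7→SP-8 = (-11, 554, 49), SP-7→SP-9 = (-122, 458, 33).
Normal n = (SP-7→SP-8) × (SP-7→SP-9) = (-4160, -5615, 62550).
So ∂z/∂easting = −n_x/n_z = 0.06651 and ∂z/∂northing = −n_y/n_z = 0.08977.
|∇z| = √(a²+b²) = 0.11172, so dip δ = arctan(0.11172) = 6.37°.
True thickness = vertical thickness × cos δ = 56.6 × cos 6.37° = 56.25 m.

56.25 m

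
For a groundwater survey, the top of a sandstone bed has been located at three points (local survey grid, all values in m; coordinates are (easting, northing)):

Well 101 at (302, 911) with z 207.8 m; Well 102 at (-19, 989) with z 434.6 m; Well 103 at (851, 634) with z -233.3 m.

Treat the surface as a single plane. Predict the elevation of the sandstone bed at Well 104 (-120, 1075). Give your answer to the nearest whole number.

Let the plane be z = a·E + b·N + c.
Well 102−Well 101: −321a + 78b = 226.8;  Well 103−Well 101: 549a − 277b = −441.1.
Solving gives a = −0.61651, b = 0.37054.
Then c = 207.8 − a·302 − b·911 = 56.43.
At (-120, 1075): z = 74.0 + 398.3 + 56.43 = 528.7 m.

529 m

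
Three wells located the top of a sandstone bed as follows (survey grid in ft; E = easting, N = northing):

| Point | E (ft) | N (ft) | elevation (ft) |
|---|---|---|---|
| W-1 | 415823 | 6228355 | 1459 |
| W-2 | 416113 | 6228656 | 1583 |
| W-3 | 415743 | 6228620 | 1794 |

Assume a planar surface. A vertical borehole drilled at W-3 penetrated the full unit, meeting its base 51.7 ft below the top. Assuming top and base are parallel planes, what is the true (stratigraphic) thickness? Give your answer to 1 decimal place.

32.2 ft

Let the plane be z = a·E + b·N + c.
W-2−W-1: 290a + 301b = 124;  W-3−W-1: −80a + 265b = 335.
Solving gives a = −0.67349, b = 1.06083.
|∇z| = √(a²+b²) = 1.25656, so dip δ = arctan(1.25656) = 51.49°.
True thickness = vertical thickness × cos δ = 51.7 × cos 51.49° = 32.2 ft.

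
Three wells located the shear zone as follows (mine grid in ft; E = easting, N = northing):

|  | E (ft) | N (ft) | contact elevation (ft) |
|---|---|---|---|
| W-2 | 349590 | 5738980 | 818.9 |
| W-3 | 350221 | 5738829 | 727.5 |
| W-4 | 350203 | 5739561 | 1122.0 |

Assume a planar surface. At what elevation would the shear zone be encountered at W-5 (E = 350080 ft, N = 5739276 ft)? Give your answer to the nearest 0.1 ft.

970.5 ft

Two edge vectors: W-2→W-3 = (631, -151, -91.4), W-2→W-4 = (613, 581, 303.1).
Normal n = (W-2→W-3) × (W-2→W-4) = (7335.3, -247284.3, 459174).
So ∂z/∂E = −n_x/n_z = −0.015974990 and ∂z/∂N = −n_y/n_z = 0.538541599.
Intercept c from W-2: 818.9 + 5584.70 − 3090679.46 = −3084275.87.
At (350080, 5739276): z = −5592.5 + 3090838.9 − 3084275.87 = 970.5 ft.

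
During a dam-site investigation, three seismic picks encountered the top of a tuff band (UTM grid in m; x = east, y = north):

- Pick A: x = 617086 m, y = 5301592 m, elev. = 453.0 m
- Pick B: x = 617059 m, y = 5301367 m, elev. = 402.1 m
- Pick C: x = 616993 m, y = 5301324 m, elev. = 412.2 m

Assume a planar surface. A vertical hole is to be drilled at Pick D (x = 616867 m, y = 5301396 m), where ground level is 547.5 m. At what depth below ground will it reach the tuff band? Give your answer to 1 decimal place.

75.1 m

Two edge vectors: Pick A→Pick B = (-27, -225, -50.9), Pick A→Pick C = (-93, -268, -40.8).
Normal n = (Pick A→Pick B) × (Pick A→Pick C) = (-4461.2, 3632.1, -13689).
So ∂z/∂x = −n_x/n_z = −0.325896705 and ∂z/∂y = −n_y/n_z = 0.265329827.
Intercept c from Pick A: 453 + 201106.29 − 1406670.49 = −1205111.19.
At (616867, 5301396): z_contact = −201034.92 + 1406618.48 − 1205111.19 = 472.37 m.
Depth below ground = 547.5 − 472.37 = 75.1 m.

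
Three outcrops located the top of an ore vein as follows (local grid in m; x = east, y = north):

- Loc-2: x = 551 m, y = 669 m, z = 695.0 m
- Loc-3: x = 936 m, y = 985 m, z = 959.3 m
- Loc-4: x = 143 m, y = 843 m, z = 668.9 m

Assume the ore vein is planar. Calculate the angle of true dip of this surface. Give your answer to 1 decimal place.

Two edge vectors: Loc-2→Loc-3 = (385, 316, 264.3), Loc-2→Loc-4 = (-408, 174, -26.1).
Normal n = (Loc-2→Loc-3) × (Loc-2→Loc-4) = (-54235.8, -97785.9, 195918).
So ∂z/∂x = −n_x/n_z = 0.27683 and ∂z/∂y = −n_y/n_z = 0.49912.
Gradient magnitude |∇z| = √(a² + b²) = √(0.07663 + 0.24912) = 0.57075.
True dip = arctan(0.57075) = 29.7°, dipping toward SSW (azimuth ≈ 209°).

29.7°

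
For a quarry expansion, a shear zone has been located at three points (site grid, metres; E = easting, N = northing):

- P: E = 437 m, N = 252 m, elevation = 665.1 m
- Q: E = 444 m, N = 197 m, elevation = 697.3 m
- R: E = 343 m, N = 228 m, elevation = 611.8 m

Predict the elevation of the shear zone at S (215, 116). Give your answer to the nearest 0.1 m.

578.7 m

Two edge vectors: P→Q = (7, -55, 32.2), P→R = (-94, -24, -53.3).
Normal n = (P→Q) × (P→R) = (3704.3, -2653.7, -5338).
So ∂z/∂E = −n_x/n_z = 0.69395 and ∂z/∂N = −n_y/n_z = −0.49713.
Intercept c from P: 665.1 − 303.26 + 125.28 = 487.12.
At (215, 116): z = 149.2 − 57.7 + 487.12 = 578.7 m.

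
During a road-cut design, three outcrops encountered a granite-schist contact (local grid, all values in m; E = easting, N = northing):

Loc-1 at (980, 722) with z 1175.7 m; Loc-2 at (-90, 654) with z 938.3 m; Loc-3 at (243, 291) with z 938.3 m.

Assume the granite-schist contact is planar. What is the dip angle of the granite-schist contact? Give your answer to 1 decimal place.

Two edge vectors: Loc-1→Loc-2 = (-1070, -68, -237.4), Loc-1→Loc-3 = (-737, -431, -237.4).
Normal n = (Loc-1→Loc-2) × (Loc-1→Loc-3) = (-86176.2, -79054.2, 411054).
So ∂z/∂E = −n_x/n_z = 0.20965 and ∂z/∂N = −n_y/n_z = 0.19232.
Gradient magnitude |∇z| = √(a² + b²) = √(0.04395 + 0.03699) = 0.28450.
True dip = arctan(0.28450) = 15.9°, dipping toward SW (azimuth ≈ 227°).

15.9°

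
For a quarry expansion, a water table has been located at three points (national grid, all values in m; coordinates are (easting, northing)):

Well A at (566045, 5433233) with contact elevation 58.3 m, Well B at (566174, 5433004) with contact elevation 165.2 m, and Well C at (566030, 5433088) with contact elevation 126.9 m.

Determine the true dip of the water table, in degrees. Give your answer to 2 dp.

Let the plane be z = a·E + b·N + c.
Well B−Well A: 129a − 229b = 106.9;  Well C−Well A: −15a − 145b = 68.6.
Solving gives a = −0.00944, b = −0.47213.
Gradient magnitude |∇z| = √(a² + b²) = √(0.00009 + 0.22290) = 0.47222.
True dip = arctan(0.47222) = 25.28°, dipping toward N (azimuth ≈ 001°).

25.28°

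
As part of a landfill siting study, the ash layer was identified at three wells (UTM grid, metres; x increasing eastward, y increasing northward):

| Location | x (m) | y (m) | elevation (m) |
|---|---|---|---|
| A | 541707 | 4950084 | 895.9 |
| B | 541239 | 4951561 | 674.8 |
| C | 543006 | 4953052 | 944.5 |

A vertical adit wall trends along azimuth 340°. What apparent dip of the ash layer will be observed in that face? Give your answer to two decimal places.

Two edge vectors: A→B = (-468, 1477, -221.1), A→C = (1299, 2968, 48.6).
Normal n = (A→B) × (A→C) = (728007, -264464.1, -3307647).
So ∂z/∂x = −n_x/n_z = 0.22010 and ∂z/∂y = −n_y/n_z = −0.07996.
Unit vector along 340° is (sin 340°, cos 340°) = (-0.3420, 0.9397).
Slope in that direction = a·(-0.3420) + b·(0.9397) = −0.15041.
Apparent dip = arctan|0.15041| = 8.55° (true dip is 13.2°, so apparent ≤ true as expected).

8.55°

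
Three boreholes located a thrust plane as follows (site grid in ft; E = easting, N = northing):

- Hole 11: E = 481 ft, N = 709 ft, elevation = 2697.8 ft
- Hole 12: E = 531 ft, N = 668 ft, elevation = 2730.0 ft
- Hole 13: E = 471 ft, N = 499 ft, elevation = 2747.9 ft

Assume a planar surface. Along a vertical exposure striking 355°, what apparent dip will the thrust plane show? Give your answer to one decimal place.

Two edge vectors: Hole 11→Hole 12 = (50, -41, 32.2), Hole 11→Hole 13 = (-10, -210, 50.1).
Normal n = (Hole 11→Hole 12) × (Hole 11→Hole 13) = (4707.9, -2827, -10910).
So ∂z/∂E = −n_x/n_z = 0.43152 and ∂z/∂N = −n_y/n_z = −0.25912.
Unit vector along 355° is (sin 355°, cos 355°) = (-0.0872, 0.9962).
Slope in that direction = a·(-0.0872) + b·(0.9962) = −0.29574.
Apparent dip = arctan|0.29574| = 16.5° (true dip is 26.7°, so apparent ≤ true as expected).

16.5°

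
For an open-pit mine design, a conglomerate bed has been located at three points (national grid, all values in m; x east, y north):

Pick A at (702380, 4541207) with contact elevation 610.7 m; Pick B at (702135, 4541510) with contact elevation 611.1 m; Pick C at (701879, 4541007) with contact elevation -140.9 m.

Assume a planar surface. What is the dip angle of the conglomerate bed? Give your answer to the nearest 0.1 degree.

Two edge vectors: Pick A→Pick B = (-245, 303, 0.4), Pick A→Pick C = (-501, -200, -751.6).
Normal n = (Pick A→Pick B) × (Pick A→Pick C) = (-227654.8, -184342.4, 200803).
So ∂z/∂x = −n_x/n_z = 1.13372 and ∂z/∂y = −n_y/n_z = 0.91803.
Gradient magnitude |∇z| = √(a² + b²) = √(1.28533 + 0.84277) = 1.45880.
True dip = arctan(1.45880) = 55.6°, dipping toward SW (azimuth ≈ 231°).

55.6°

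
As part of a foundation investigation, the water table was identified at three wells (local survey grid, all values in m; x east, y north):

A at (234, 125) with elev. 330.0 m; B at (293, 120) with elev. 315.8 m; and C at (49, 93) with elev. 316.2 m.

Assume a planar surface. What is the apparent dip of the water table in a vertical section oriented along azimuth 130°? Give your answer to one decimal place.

41.7°

Let the plane be z = a·x + b·y + c.
B−A: 59a − 5b = −14.2;  C−A: −185a − 32b = −13.8.
Solving gives a = −0.13701, b = 1.22332.
Unit vector along 130° is (sin 130°, cos 130°) = (0.7660, -0.6428).
Slope in that direction = a·(0.7660) + b·(-0.6428) = −0.89129.
Apparent dip = arctan|0.89129| = 41.7° (true dip is 50.9°, so apparent ≤ true as expected).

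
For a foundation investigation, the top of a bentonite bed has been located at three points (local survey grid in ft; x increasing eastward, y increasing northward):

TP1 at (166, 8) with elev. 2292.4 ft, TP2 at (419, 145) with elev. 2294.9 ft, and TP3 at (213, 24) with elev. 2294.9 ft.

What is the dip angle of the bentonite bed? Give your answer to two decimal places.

14.03°

Two edge vectors: TP1→TP2 = (253, 137, 2.5), TP1→TP3 = (47, 16, 2.5).
Normal n = (TP1→TP2) × (TP1→TP3) = (302.5, -515, -2391).
So ∂z/∂x = −n_x/n_z = 0.12652 and ∂z/∂y = −n_y/n_z = −0.21539.
Gradient magnitude |∇z| = √(a² + b²) = √(0.01601 + 0.04639) = 0.24980.
True dip = arctan(0.24980) = 14.03°, dipping toward NNW (azimuth ≈ 330°).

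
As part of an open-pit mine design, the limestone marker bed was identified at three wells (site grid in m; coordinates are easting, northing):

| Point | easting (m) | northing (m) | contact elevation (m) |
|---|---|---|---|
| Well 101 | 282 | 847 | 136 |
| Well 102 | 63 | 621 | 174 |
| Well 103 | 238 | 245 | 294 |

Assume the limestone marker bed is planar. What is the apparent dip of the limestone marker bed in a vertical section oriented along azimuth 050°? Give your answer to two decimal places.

5.31°

Two edge vectors: Well 101→Well 102 = (-219, -226, 38), Well 101→Well 103 = (-44, -602, 158).
Normal n = (Well 101→Well 102) × (Well 101→Well 103) = (-12832, 32930, 121894).
So ∂z/∂easting = −n_x/n_z = 0.10527 and ∂z/∂northing = −n_y/n_z = −0.27015.
Unit vector along 050° is (sin 50°, cos 50°) = (0.7660, 0.6428).
Slope in that direction = a·(0.7660) + b·(0.6428) = −0.09301.
Apparent dip = arctan|0.09301| = 5.31° (true dip is 16.2°, so apparent ≤ true as expected).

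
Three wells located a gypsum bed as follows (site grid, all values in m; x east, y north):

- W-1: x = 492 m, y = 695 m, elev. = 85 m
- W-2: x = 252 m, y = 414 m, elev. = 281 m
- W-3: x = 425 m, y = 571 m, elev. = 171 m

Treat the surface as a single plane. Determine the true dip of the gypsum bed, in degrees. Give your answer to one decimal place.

34.5°

Let the plane be z = a·x + b·y + c.
W-2−W-1: −240a − 281b = 196;  W-3−W-1: −67a − 124b = 86.
Solving gives a = −0.01262, b = −0.68673.
Gradient magnitude |∇z| = √(a² + b²) = √(0.00016 + 0.47160) = 0.68684.
True dip = arctan(0.68684) = 34.5°, dipping toward N (azimuth ≈ 001°).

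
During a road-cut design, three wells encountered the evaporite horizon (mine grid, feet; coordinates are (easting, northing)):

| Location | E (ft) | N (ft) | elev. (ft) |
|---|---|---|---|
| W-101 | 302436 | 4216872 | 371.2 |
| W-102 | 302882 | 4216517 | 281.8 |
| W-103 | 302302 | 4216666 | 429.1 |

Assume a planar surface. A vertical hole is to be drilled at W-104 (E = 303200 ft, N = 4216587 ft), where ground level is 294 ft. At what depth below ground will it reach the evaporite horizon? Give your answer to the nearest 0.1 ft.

Let the plane be z = a·E + b·N + c.
W-102−W-101: 446a − 355b = −89.4;  W-103−W-101: −134a − 206b = 57.9.
Solving gives a = −0.279469472, b = −0.099277140.
Then c = 371.2 − a·302436 − b·4216872 = 503531.82.
At (303200, 4216587): z_contact = −84735.14 − 418610.70 + 503531.82 = 185.98 ft.
Depth below ground = 294 − 185.98 = 108.0 ft.

108.0 ft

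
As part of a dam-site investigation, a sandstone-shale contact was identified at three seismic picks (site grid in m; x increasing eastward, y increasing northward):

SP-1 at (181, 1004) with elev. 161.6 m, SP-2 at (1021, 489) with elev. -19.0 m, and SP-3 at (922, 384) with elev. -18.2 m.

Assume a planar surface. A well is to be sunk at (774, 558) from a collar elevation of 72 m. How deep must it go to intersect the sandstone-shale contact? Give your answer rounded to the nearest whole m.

Let the plane be z = a·x + b·y + c.
SP-2−SP-1: 840a − 515b = −180.6;  SP-3−SP-1: 741a − 620b = −179.8.
Solving gives a = −0.13920, b = 0.12363.
Then c = 161.6 − a·181 − b·1004 = 62.67.
At (774, 558): z_contact = −107.7 + 69.0 + 62.67 = 23.9 m.
Depth below ground = 72 − 23.9 = 48 m.

48 m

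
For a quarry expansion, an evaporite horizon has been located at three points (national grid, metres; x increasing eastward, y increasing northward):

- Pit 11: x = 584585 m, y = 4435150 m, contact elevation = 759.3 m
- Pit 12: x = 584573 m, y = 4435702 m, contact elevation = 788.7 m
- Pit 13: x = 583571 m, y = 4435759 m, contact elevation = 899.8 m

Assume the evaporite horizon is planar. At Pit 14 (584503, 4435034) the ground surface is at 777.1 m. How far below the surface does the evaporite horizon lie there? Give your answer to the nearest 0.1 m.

Two edge vectors: Pit 11→Pit 12 = (-12, 552, 29.4), Pit 11→Pit 13 = (-1014, 609, 140.5).
Normal n = (Pit 11→Pit 12) × (Pit 11→Pit 13) = (59651.4, -28125.6, 552420).
So ∂z/∂x = −n_x/n_z = −0.107981970 and ∂z/∂y = −n_y/n_z = 0.050913435.
Intercept c from Pit 11: 759.3 + 63124.64 − 225808.72 = −161924.78.
At (584503, 4435034): z_contact = −63115.79 + 225802.82 − 161924.78 = 762.25 m.
Depth below ground = 777.1 − 762.25 = 14.9 m.

14.9 m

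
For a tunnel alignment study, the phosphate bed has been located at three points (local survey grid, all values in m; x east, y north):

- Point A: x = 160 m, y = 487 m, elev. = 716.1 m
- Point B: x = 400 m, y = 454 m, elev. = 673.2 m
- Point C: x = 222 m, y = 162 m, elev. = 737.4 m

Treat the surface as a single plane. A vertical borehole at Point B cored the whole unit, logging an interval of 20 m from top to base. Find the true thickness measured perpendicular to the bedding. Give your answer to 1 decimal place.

19.5 m

Let the plane be z = a·x + b·y + c.
Point B−Point A: 240a − 33b = −42.9;  Point C−Point A: 62a − 325b = 21.3.
Solving gives a = −0.19282, b = −0.10232.
|∇z| = √(a²+b²) = 0.21829, so dip δ = arctan(0.21829) = 12.31°.
True thickness = vertical thickness × cos δ = 20 × cos 12.31° = 19.5 m.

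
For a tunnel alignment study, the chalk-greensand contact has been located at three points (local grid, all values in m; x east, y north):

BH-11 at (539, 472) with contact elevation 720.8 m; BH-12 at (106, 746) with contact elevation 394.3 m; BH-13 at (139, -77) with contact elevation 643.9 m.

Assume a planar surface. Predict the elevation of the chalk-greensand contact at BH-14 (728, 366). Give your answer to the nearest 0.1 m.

Two edge vectors: BH-11→BH-12 = (-433, 274, -326.5), BH-11→BH-13 = (-400, -549, -76.9).
Normal n = (BH-11→BH-12) × (BH-11→BH-13) = (-200319.1, 97302.3, 347317).
So ∂z/∂x = −n_x/n_z = 0.57676 and ∂z/∂y = −n_y/n_z = −0.28015.
Intercept c from BH-11: 720.8 − 310.87 + 132.23 = 542.16.
At (728, 366): z = 419.9 − 102.5 + 542.16 = 859.5 m.

859.5 m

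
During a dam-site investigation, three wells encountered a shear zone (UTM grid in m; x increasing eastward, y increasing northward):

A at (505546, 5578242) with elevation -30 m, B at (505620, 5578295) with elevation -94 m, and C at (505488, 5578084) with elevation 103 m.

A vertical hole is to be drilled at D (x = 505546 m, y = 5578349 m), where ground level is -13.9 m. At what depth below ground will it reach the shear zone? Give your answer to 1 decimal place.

Two edge vectors: A→B = (74, 53, -64), A→C = (-58, -158, 133).
Normal n = (A→B) × (A→C) = (-3063, -6130, -8618).
So ∂z/∂x = −n_x/n_z = −0.355418891 and ∂z/∂y = −n_y/n_z = −0.711301926.
Intercept c from A: -30 + 179680.60 + 3967814.28 = 4147464.88.
At (505546, 5578349): z_contact = −179680.60 − 3967890.39 + 4147464.88 = -106.11 m.
Depth below ground = -13.9 − (-106.11) = 92.2 m.

92.2 m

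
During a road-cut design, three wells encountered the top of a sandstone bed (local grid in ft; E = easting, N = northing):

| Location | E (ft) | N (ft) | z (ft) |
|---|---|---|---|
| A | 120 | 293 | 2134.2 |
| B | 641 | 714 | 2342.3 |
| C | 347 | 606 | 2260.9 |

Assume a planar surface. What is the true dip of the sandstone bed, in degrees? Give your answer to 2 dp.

Let the plane be z = a·E + b·N + c.
B−A: 521a + 421b = 208.1;  C−A: 227a + 313b = 126.7.
Solving gives a = 0.17472, b = 0.27808.
Gradient magnitude |∇z| = √(a² + b²) = √(0.03053 + 0.07733) = 0.32841.
True dip = arctan(0.32841) = 18.18°, dipping toward SSW (azimuth ≈ 212°).

18.18°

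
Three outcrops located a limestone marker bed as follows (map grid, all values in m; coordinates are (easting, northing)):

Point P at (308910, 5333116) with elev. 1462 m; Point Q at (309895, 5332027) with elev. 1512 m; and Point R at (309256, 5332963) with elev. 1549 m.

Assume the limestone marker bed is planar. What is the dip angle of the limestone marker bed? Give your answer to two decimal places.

Let the plane be z = a·E + b·N + c.
Point Q−Point P: 985a − 1089b = 50;  Point R−Point P: 346a − 153b = 87.
Solving gives a = 0.38522, b = 0.30251.
Gradient magnitude |∇z| = √(a² + b²) = √(0.14839 + 0.09151) = 0.48980.
True dip = arctan(0.48980) = 26.10°, dipping toward SW (azimuth ≈ 232°).

26.10°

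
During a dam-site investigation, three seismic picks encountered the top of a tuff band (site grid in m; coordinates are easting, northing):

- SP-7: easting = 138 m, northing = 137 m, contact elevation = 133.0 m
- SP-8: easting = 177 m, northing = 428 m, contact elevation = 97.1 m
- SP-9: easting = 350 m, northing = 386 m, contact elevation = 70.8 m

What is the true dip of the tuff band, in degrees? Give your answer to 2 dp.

11.45°

Two edge vectors: SP-7→SP-8 = (39, 291, -35.9), SP-7→SP-9 = (212, 249, -62.2).
Normal n = (SP-7→SP-8) × (SP-7→SP-9) = (-9161.1, -5185, -51981).
So ∂z/∂easting = −n_x/n_z = −0.17624 and ∂z/∂northing = −n_y/n_z = −0.09975.
Gradient magnitude |∇z| = √(a² + b²) = √(0.03106 + 0.00995) = 0.20251.
True dip = arctan(0.20251) = 11.45°, dipping toward ENE (azimuth ≈ 060°).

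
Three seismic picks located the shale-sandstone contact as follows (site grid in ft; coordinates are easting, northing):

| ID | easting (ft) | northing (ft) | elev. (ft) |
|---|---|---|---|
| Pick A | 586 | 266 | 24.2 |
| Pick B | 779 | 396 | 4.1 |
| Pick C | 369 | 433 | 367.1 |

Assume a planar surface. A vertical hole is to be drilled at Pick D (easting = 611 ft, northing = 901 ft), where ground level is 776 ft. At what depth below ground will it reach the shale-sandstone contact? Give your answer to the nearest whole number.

122 ft

Let the plane be z = a·easting + b·northing + c.
Pick B−Pick A: 193a + 130b = −20.1;  Pick C−Pick A: −217a + 167b = 342.9.
Solving gives a = −0.79307, b = 1.02278.
Then c = 24.2 − a·586 − b·266 = 216.88.
At (611, 901): z_contact = −484.6 + 921.5 + 216.88 = 653.8 ft.
Depth below ground = 776 − 653.8 = 122 ft.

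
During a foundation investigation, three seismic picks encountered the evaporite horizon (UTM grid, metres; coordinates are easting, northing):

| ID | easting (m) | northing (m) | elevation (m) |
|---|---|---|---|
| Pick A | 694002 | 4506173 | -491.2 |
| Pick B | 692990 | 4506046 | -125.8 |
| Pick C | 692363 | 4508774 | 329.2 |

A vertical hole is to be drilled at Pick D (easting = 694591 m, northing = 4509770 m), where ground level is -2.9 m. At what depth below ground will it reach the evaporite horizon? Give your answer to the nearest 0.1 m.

Let the plane be z = a·easting + b·northing + c.
Pick B−Pick A: −1012a − 127b = 365.4;  Pick C−Pick A: −1639a + 2601b = 820.4.
Solving gives a = −0.371288972, b = 0.081452278.
Then c = -491.2 − a·694002 − b·4506173 = −109853.97.
At (694591, 4509770): z_contact = −257893.98 + 367331.04 − 109853.97 = -416.91 m.
Depth below ground = -2.9 − (-416.91) = 414.0 m.

414.0 m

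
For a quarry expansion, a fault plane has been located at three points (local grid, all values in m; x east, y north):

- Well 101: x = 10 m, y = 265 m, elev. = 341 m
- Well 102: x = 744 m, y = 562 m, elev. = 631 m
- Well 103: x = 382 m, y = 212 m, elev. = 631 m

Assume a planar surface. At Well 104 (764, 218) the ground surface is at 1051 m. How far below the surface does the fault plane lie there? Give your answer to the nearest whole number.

165 m

Two edge vectors: Well 101→Well 102 = (734, 297, 290), Well 101→Well 103 = (372, -53, 290).
Normal n = (Well 101→Well 102) × (Well 101→Well 103) = (101500, -104980, -149386).
So ∂z/∂x = −n_x/n_z = 0.67945 and ∂z/∂y = −n_y/n_z = −0.70274.
Intercept c from Well 101: 341 − 6.79 + 186.23 = 520.43.
At (764, 218): z_contact = 519.1 − 153.2 + 520.43 = 886.3 m.
Depth below ground = 1051 − 886.3 = 165 m.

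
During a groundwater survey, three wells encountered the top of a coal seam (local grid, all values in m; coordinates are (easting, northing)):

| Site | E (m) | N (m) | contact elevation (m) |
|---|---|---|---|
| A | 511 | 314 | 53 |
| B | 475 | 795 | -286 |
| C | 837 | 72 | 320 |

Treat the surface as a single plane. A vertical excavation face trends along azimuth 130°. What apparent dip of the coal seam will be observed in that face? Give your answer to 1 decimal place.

Two edge vectors: A→B = (-36, 481, -339), A→C = (326, -242, 267).
Normal n = (A→B) × (A→C) = (46389, -100902, -148094).
So ∂z/∂E = −n_x/n_z = 0.31324 and ∂z/∂N = −n_y/n_z = −0.68134.
Unit vector along 130° is (sin 130°, cos 130°) = (0.7660, -0.6428).
Slope in that direction = a·(0.7660) + b·(-0.6428) = 0.67791.
Apparent dip = arctan|0.67791| = 34.1° (true dip is 36.9°, so apparent ≤ true as expected).

34.1°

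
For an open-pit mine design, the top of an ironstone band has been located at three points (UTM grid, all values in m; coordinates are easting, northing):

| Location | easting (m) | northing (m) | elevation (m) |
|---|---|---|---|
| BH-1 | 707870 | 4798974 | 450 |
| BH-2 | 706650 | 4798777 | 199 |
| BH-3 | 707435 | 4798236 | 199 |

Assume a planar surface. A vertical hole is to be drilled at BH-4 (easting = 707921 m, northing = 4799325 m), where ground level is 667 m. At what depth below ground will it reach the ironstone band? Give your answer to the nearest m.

Two edge vectors: BH-1→BH-2 = (-1220, -197, -251), BH-1→BH-3 = (-435, -738, -251).
Normal n = (BH-1→BH-2) × (BH-1→BH-3) = (-135791, -197035, 814665).
So ∂z/∂easting = −n_x/n_z = 0.16668324 and ∂z/∂northing = −n_y/n_z = 0.24186015.
Intercept c from BH-1: 450 − 117990.06 − 1160680.58 = −1278220.64.
At (707921, 4799325): z_contact = 117998.6 + 1160765.5 − 1278220.64 = 543.4 m.
Depth below ground = 667 − 543.4 = 124 m.

124 m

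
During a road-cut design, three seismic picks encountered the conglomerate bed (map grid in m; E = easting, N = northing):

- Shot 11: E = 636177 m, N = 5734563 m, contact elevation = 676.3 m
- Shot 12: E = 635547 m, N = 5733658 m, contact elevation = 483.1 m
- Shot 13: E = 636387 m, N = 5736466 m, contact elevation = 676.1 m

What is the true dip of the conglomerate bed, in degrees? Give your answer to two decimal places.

Two edge vectors: Shot 11→Shot 12 = (-630, -905, -193.2), Shot 11→Shot 13 = (210, 1903, -0.2).
Normal n = (Shot 11→Shot 12) × (Shot 11→Shot 13) = (367840.6, -40698, -1008840).
So ∂z/∂E = −n_x/n_z = 0.36462 and ∂z/∂N = −n_y/n_z = −0.04034.
Gradient magnitude |∇z| = √(a² + b²) = √(0.13295 + 0.00163) = 0.36684.
True dip = arctan(0.36684) = 20.15°, dipping toward W (azimuth ≈ 276°).

20.15°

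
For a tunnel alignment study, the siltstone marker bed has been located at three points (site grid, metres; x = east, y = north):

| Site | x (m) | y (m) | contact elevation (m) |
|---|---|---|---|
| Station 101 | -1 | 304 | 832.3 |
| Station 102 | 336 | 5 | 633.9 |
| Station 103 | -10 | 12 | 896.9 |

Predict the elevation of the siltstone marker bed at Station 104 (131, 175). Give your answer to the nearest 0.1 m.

756.9 m

Let the plane be z = a·x + b·y + c.
Station 102−Station 101: 337a − 299b = −198.4;  Station 103−Station 101: −9a − 292b = 64.6.
Solving gives a = −0.76411, b = −0.19768.
Then c = 832.3 − a·-1 − b·304 = 891.63.
At (131, 175): z = −100.1 − 34.6 + 891.63 = 756.9 m.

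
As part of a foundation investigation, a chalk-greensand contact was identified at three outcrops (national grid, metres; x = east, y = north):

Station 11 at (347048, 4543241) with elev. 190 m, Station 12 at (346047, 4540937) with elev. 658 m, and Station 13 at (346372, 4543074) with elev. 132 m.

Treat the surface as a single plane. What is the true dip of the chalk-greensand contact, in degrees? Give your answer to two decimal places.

17.19°

Let the plane be z = a·x + b·y + c.
Station 12−Station 11: −1001a − 2304b = 468;  Station 13−Station 11: −676a − 167b = −58.
Solving gives a = 0.15233, b = −0.26931.
Gradient magnitude |∇z| = √(a² + b²) = √(0.02320 + 0.07253) = 0.30940.
True dip = arctan(0.30940) = 17.19°, dipping toward NNW (azimuth ≈ 331°).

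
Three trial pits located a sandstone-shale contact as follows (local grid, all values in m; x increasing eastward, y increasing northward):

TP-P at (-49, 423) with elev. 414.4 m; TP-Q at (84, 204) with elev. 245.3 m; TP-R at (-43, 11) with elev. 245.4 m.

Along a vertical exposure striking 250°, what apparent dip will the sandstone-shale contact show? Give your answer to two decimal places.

Two edge vectors: TP-P→TP-Q = (133, -219, -169.1), TP-P→TP-R = (6, -412, -169).
Normal n = (TP-P→TP-Q) × (TP-P→TP-R) = (-32658.2, 21462.4, -53482).
So ∂z/∂x = −n_x/n_z = −0.61064 and ∂z/∂y = −n_y/n_z = 0.40130.
Unit vector along 250° is (sin 250°, cos 250°) = (-0.9397, -0.3420).
Slope in that direction = a·(-0.9397) + b·(-0.3420) = 0.43656.
Apparent dip = arctan|0.43656| = 23.58° (true dip is 36.2°, so apparent ≤ true as expected).

23.58°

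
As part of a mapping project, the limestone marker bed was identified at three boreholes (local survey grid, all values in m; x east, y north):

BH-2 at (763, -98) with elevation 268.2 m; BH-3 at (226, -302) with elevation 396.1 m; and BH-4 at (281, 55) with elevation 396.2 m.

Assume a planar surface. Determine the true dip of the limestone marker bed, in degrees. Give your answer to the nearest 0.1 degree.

Let the plane be z = a·x + b·y + c.
BH-3−BH-2: −537a − 204b = 127.9;  BH-4−BH-2: −482a + 153b = 128.
Solving gives a = −0.25309, b = 0.03927.
Gradient magnitude |∇z| = √(a² + b²) = √(0.06406 + 0.00154) = 0.25612.
True dip = arctan(0.25612) = 14.4°, dipping toward E (azimuth ≈ 099°).

14.4°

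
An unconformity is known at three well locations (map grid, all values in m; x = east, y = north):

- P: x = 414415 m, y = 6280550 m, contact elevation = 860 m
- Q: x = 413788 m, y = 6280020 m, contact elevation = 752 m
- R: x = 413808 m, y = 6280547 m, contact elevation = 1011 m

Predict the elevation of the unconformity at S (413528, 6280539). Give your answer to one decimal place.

1077.3 m

Let the plane be z = a·x + b·y + c.
Q−P: −627a − 530b = −108;  R−P: −607a − 3b = 151.
Solving gives a = −0.251240507, b = 0.500995845.
Then c = 860 − a·414415 − b·6280550 = −3041551.62.
At (413528, 6280539): z = −103895.0 + 3146523.9 − 3041551.62 = 1077.3 m.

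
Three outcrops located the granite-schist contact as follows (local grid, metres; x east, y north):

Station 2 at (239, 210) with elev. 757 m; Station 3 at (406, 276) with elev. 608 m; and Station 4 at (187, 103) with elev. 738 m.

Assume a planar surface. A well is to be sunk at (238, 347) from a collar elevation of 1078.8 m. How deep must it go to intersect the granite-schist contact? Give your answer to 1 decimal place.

Two edge vectors: Station 2→Station 3 = (167, 66, -149), Station 2→Station 4 = (-52, -107, -19).
Normal n = (Station 2→Station 3) × (Station 2→Station 4) = (-17197, 10921, -14437).
So ∂z/∂x = −n_x/n_z = −1.19118 and ∂z/∂y = −n_y/n_z = 0.75646.
Intercept c from Station 2: 757 + 284.69 − 158.86 = 882.83.
At (238, 347): z_contact = −283.50 + 262.49 + 882.83 = 861.83 m.
Depth below ground = 1078.8 − 861.83 = 217.0 m.

217.0 m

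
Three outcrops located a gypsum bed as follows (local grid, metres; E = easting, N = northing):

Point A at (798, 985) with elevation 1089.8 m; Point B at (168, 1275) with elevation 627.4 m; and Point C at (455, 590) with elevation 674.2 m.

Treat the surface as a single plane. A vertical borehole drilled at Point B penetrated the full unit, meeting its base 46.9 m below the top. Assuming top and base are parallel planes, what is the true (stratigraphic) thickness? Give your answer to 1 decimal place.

34.5 m

Let the plane be z = a·E + b·N + c.
Point B−Point A: −630a + 290b = −462.4;  Point C−Point A: −343a − 395b = −415.6.
Solving gives a = 0.87038, b = 0.29635.
|∇z| = √(a²+b²) = 0.91945, so dip δ = arctan(0.91945) = 42.60°.
True thickness = vertical thickness × cos δ = 46.9 × cos 42.60° = 34.5 m.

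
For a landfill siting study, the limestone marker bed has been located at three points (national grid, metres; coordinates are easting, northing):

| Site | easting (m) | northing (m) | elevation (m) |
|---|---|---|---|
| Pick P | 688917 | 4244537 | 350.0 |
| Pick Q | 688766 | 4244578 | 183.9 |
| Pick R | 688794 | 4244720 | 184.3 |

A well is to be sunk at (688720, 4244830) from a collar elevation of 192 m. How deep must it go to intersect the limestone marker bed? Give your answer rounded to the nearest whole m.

Two edge vectors: Pick P→Pick Q = (-151, 41, -166.1), Pick P→Pick R = (-123, 183, -165.7).
Normal n = (Pick P→Pick Q) × (Pick P→Pick R) = (23602.6, -4590.4, -22590).
So ∂z/∂easting = −n_x/n_z = 1.04482514 and ∂z/∂northing = −n_y/n_z = −0.20320496.
Intercept c from Pick P: 350 − 719797.80 + 862510.96 = 143063.16.
At (688720, 4244830): z_contact = 719592.0 − 862570.5 + 143063.16 = 84.6 m.
Depth below ground = 192 − 84.6 = 107 m.

107 m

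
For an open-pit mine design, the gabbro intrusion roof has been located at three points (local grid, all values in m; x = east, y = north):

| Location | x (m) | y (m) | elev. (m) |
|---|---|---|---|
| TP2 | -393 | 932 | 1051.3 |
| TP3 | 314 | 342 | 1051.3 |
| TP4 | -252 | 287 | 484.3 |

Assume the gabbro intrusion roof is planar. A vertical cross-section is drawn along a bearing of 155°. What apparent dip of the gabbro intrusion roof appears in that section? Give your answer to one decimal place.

Let the plane be z = a·x + b·y + c.
TP3−TP2: 707a − 590b = 0;  TP4−TP2: 141a − 645b = −567.
Solving gives a = 0.89728, b = 1.07522.
Unit vector along 155° is (sin 155°, cos 155°) = (0.4226, -0.9063).
Slope in that direction = a·(0.4226) + b·(-0.9063) = −0.59527.
Apparent dip = arctan|0.59527| = 30.8° (true dip is 54.5°, so apparent ≤ true as expected).

30.8°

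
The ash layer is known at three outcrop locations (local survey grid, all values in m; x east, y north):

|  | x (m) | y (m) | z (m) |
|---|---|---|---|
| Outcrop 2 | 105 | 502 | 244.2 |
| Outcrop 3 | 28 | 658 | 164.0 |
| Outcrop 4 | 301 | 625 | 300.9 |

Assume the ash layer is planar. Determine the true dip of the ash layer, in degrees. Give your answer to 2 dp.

28.66°

Let the plane be z = a·x + b·y + c.
Outcrop 3−Outcrop 2: −77a + 156b = −80.2;  Outcrop 4−Outcrop 2: 196a + 123b = 56.7.
Solving gives a = 0.46720, b = −0.28350.
Gradient magnitude |∇z| = √(a² + b²) = √(0.21827 + 0.08037) = 0.54648.
True dip = arctan(0.54648) = 28.66°, dipping toward WNW (azimuth ≈ 301°).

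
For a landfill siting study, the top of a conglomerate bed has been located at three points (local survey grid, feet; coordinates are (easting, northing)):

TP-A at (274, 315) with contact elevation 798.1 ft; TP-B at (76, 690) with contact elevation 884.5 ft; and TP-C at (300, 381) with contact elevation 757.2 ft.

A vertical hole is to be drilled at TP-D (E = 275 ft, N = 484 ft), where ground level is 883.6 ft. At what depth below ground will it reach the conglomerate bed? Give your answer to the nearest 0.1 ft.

Let the plane be z = a·E + b·N + c.
TP-B−TP-A: −198a + 375b = 86.4;  TP-C−TP-A: 26a + 66b = −40.9.
Solving gives a = −0.92207, b = −0.25646.
Then c = 798.1 − a·274 − b·315 = 1131.53.
At (275, 484): z_contact = −253.57 − 124.12 + 1131.53 = 753.84 ft.
Depth below ground = 883.6 − 753.84 = 129.8 ft.

129.8 ft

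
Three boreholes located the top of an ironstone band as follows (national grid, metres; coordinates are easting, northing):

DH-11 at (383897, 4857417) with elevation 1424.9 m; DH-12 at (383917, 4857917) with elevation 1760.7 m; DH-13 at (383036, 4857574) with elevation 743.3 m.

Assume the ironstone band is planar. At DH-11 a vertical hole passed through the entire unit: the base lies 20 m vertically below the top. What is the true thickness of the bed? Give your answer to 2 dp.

Two edge vectors: DH-11→DH-12 = (20, 500, 335.8), DH-11→DH-13 = (-861, 157, -681.6).
Normal n = (DH-11→DH-12) × (DH-11→DH-13) = (-393520.6, -275491.8, 433640).
So ∂z/∂easting = −n_x/n_z = 0.90748 and ∂z/∂northing = −n_y/n_z = 0.63530.
|∇z| = √(a²+b²) = 1.10776, so dip δ = arctan(1.10776) = 47.93°.
True thickness = vertical thickness × cos δ = 20 × cos 47.93° = 13.40 m.

13.40 m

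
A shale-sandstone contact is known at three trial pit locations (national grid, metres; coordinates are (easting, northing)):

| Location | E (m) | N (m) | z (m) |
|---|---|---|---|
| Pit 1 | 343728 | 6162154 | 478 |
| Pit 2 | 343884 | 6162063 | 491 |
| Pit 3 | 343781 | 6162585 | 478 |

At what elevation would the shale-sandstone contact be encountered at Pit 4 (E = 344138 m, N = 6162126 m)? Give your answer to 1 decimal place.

Two edge vectors: Pit 1→Pit 2 = (156, -91, 13), Pit 1→Pit 3 = (53, 431, 0).
Normal n = (Pit 1→Pit 2) × (Pit 1→Pit 3) = (-5603, 689, 72059).
So ∂z/∂E = −n_x/n_z = 0.077755728 and ∂z/∂N = −n_y/n_z = −0.009561609.
Intercept c from Pit 1: 478 − 26726.82 + 58920.11 = 32671.29.
At (344138, 6162126): z = 26758.7 − 58919.8 + 32671.29 = 510.1 m.

510.1 m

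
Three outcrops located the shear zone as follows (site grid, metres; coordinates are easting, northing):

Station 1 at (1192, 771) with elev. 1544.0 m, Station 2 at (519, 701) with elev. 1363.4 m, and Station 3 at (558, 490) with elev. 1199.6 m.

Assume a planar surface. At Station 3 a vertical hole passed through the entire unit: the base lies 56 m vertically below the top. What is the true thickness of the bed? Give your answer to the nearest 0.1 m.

43.1 m

Let the plane be z = a·easting + b·northing + c.
Station 2−Station 1: −673a − 70b = −180.6;  Station 3−Station 1: −634a − 281b = −344.4.
Solving gives a = 0.18407, b = 0.81033.
|∇z| = √(a²+b²) = 0.83097, so dip δ = arctan(0.83097) = 39.73°.
True thickness = vertical thickness × cos δ = 56 × cos 39.73° = 43.1 m.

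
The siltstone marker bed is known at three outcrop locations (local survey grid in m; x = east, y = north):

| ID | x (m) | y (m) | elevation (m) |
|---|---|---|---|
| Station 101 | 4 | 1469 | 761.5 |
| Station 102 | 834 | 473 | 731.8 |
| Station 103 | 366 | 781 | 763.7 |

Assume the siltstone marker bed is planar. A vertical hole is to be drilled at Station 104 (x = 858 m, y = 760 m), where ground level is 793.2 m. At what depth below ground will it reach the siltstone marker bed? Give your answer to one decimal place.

81.1 m

Two edge vectors: Station 101→Station 102 = (830, -996, -29.7), Station 101→Station 103 = (362, -688, 2.2).
Normal n = (Station 101→Station 102) × (Station 101→Station 103) = (-22624.8, -12577.4, -210488).
So ∂z/∂x = −n_x/n_z = −0.107487 and ∂z/∂y = −n_y/n_z = −0.059754.
Intercept c from Station 101: 761.5 + 0.43 + 87.78 = 849.71.
At (858, 760): z_contact = −92.22 − 45.41 + 849.71 = 712.07 m.
Depth below ground = 793.2 − 712.07 = 81.1 m.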